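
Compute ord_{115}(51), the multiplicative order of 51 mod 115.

The order of 51 must divide φ(115) = φ(5·23) = (5−1)·(23−1) = 4·22 = 88 = 2^3 · 11.
Divisors of 88: 1, 2, 4, 8, 11, 22, 44, 88.
Test each divisor d:
51^1 ≡ 51
51^2 ≡ 71
51^4 ≡ 96
51^8 ≡ 16
51^11 ≡ 91
51^22 ≡ 1
Hence ord(51) = 22.

22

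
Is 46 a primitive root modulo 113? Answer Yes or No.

φ(113) = 113 − 1 = 112 = 2^4 · 7.
46 is a primitive root mod 113 iff 46^(φ(113)/q) ≢ 1 for every prime q | φ(113), i.e. q ∈ {2, 7}.
46^56 ≡ 112 (mod 113)  [q = 2: ≢ 1 ✓]
46^16 ≡ 106 (mod 113)  [q = 7: ≢ 1 ✓]
All checks pass, so 46 has order 112 and is a primitive root modulo 113.

Yes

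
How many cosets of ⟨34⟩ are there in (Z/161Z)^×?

Since 34 ∈ (Z/161Z)^×, its order divides φ(161) = φ(7·23) = (7−1)·(23−1) = 6·22 = 132 = 2^2 · 3 · 11.
Divisors of 132: 1, 2, 3, 4, 6, 11, 12, 22, 33, 44, 66, 132.
Compute 34^d (mod 161) for the divisors d until we hit 1:
34^1 ≡ 34 (mod 161)
34^2 ≡ 29 (mod 161)
34^3 ≡ 20 (mod 161)
34^4 ≡ 36 (mod 161)
34^6 ≡ 78 (mod 161)
34^11 ≡ 160 (mod 161)
34^12 ≡ 127 (mod 161)
34^22 ≡ 1 (mod 161) ✓
Thus |⟨34⟩| = ord(34) = 22.
Index = |(Z/161Z)^×| / |⟨34⟩| = 132 / 22 = 6.

6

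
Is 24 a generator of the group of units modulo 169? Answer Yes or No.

Yes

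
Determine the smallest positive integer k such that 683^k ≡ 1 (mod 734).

ord(683) | φ(734) = φ(2)·φ(367) = 1·366 = 366 = 2 · 3 · 61.
Divisors of 366: 1, 2, 3, 6, 61, 122, 183, 366.
Test each divisor d:
683^1 ≡ 683
683^2 ≡ 399
683^3 ≡ 203
683^6 ≡ 105
683^61 ≡ 651
683^122 ≡ 283
683^183 ≡ 733
683^366 ≡ 1
Hence ord(683) = 366.

366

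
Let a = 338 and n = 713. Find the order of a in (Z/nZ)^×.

ord(338) | φ(713) = φ(23·31) = (23−1)·(31−1) = 22·30 = 660 = 2^2 · 3 · 5 · 11.
Divisors of 660: 1, 2, 3, 4, 5, 6, 10, 11, 12, 15, 20, 22, 30, 33, 44, 55, 60, 66, 110, 132, 165, 220, 330, 660.
Evaluate successive powers at the divisors of 660:
338^1 ≡ 338
338^2 ≡ 164
338^3 ≡ 531
338^4 ≡ 515
338^5 ≡ 98
338^6 ≡ 326
338^10 ≡ 335
338^11 ≡ 576
338^12 ≡ 39
338^15 ≡ 32
338^20 ≡ 284
338^22 ≡ 231
338^30 ≡ 311
338^33 ≡ 438
338^44 ≡ 599
338^55 ≡ 645
338^60 ≡ 466
338^66 ≡ 47
338^110 ≡ 346
338^132 ≡ 70
338^165 ≡ 1
So ord_713(338) = 165.

165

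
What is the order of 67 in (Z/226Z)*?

112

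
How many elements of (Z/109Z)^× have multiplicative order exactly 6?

2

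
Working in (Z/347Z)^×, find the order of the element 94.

The order of 94 must divide φ(347) = 347 − 1 = 346 = 2 · 173.
Divisors of 346: 1, 2, 173, 346.
Check 94^d mod 347 for each divisor in increasing order:
94^1 ≡ 94 (mod 347)
94^2 ≡ 161 (mod 347)
94^173 ≡ 1 (mod 347) ✓
The smallest such exponent is 173, so the order of 94 is 173.

173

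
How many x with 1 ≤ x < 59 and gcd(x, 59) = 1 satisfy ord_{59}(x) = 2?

1

φ(59) = 59 − 1 = 58 = 2 · 29.
(Z/59Z)^× is cyclic (|G| = 58); a cyclic group of order m has exactly φ(d) elements of each order d | m, and none otherwise.
2 | 58, and φ(2) = 2 − 1 = 1.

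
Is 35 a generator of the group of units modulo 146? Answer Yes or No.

φ(146) = φ(2)·φ(73) = 1·72 = 72 = 2^3 · 3^2.
Test 35^(72/q) mod 146 for each prime factor q of 72:
35^36 ≡ 1 (mod 146)  [q = 2: ≡ 1 ✗]
35^24 ≡ 81 (mod 146)  [q = 3: ≢ 1 ✓]
35^36 ≡ 1 shows ord(35) | 36, strictly less than φ(146); not a primitive root.

No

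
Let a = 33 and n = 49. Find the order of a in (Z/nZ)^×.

42

Since 33 ∈ (Z/49Z)^×, its order divides φ(49) = φ(7^2) = 7·(7−1) = 42 = 2 · 3 · 7.
Divisors of 42: 1, 2, 3, 6, 7, 14, 21, 42.
Test each divisor d:
33^1 ≡ 33
33^2 ≡ 11
33^3 ≡ 20
33^6 ≡ 8
33^7 ≡ 19
33^14 ≡ 18
33^21 ≡ 48
33^42 ≡ 1
Hence ord(33) = 42.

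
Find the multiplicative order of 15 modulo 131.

By Lagrange's theorem, ord_131(15) divides φ(131) = 131 − 1 = 130 = 2 · 5 · 13.
Divisors of 130: 1, 2, 5, 10, 13, 26, 65, 130.
Test each divisor d:
15^1 ≡ 15
15^2 ≡ 94
15^5 ≡ 99
15^10 ≡ 107
15^13 ≡ 89
15^26 ≡ 61
15^65 ≡ 1
So ord_131(15) = 65.

65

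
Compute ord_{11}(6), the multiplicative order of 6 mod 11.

10

Since 6 ∈ (Z/11Z)^×, its order divides φ(11) = 11 − 1 = 10 = 2 · 5.
Divisors of 10: 1, 2, 5, 10.
Test each divisor d:
6^1 ≡ 6
6^2 ≡ 3
6^5 ≡ 10
6^10 ≡ 1
Therefore the multiplicative order of 6 modulo 11 is 10.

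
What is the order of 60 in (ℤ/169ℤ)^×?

Since 60 ∈ (Z/169Z)^×, its order divides φ(169) = φ(13^2) = 13·(13−1) = 156 = 2^2 · 3 · 13.
Divisors of 156: 1, 2, 3, 4, 6, 12, 13, 26, 39, 52, 78, 156.
Compute 60^d (mod 169) for the divisors d until we hit 1:
60^1 ≡ 60
60^2 ≡ 51
60^3 ≡ 18
60^4 ≡ 66
60^6 ≡ 155
60^12 ≡ 27
60^13 ≡ 99
60^26 ≡ 168
60^39 ≡ 70
60^52 ≡ 1
Therefore the multiplicative order of 60 modulo 169 is 52.

52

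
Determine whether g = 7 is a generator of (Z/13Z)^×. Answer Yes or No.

φ(13) = 13 − 1 = 12 = 2^2 · 3.
An element g generates (Z/13Z)^× iff g^(12/q) ≢ 1 (mod 13) for each prime q ∈ {2, 3}.
7^6 ≡ 12 (mod 13)  [q = 2: ≢ 1 ✓]
7^4 ≡ 9 (mod 13)  [q = 3: ≢ 1 ✓]
Every test exponent gives a nontrivial residue, hence 7 generates the full group.

Yes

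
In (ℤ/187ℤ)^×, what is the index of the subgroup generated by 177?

10

ord(177) | φ(187) = φ(11·17) = (11−1)·(17−1) = 10·16 = 160 = 2^5 · 5.
Divisors of 160: 1, 2, 4, 5, 8, 10, 16, 20, 32, 40, 80, 160.
Check 177^d mod 187 for each divisor in increasing order:
177^1 ≡ 177 (mod 187)
177^2 ≡ 100 (mod 187)
177^4 ≡ 89 (mod 187)
177^5 ≡ 45 (mod 187)
177^8 ≡ 67 (mod 187)
177^10 ≡ 155 (mod 187)
177^16 ≡ 1 (mod 187) ✓
So ord_187(177) = 16, hence |⟨177⟩| = 16.
Index = |(Z/187Z)^×| / |⟨177⟩| = 160 / 16 = 10.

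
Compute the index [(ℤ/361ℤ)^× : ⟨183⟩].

3

ord(183) | φ(361) = φ(19^2) = 19·(19−1) = 342 = 2 · 3^2 · 19.
Divisors of 342: 1, 2, 3, 6, 9, 18, 19, 38, 57, 114, 171, 342.
Check 183^d mod 361 for each divisor in increasing order:
183^1 ≡ 183 (mod 361)
183^2 ≡ 277 (mod 361)
183^3 ≡ 151 (mod 361)
183^6 ≡ 58 (mod 361)
183^9 ≡ 94 (mod 361)
183^18 ≡ 172 (mod 361)
183^19 ≡ 69 (mod 361)
183^38 ≡ 68 (mod 361)
183^57 ≡ 360 (mod 361)
183^114 ≡ 1 (mod 361) ✓
So ord_361(183) = 114, hence |⟨183⟩| = 114.
[(Z/361Z)^× : ⟨183⟩] = 342/114 = 3.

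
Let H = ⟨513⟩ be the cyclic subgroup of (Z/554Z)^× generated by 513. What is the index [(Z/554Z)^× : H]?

Since 513 ∈ (Z/554Z)^×, its order divides φ(554) = φ(2)·φ(277) = 1·276 = 276 = 2^2 · 3 · 23.
Divisors of 276: 1, 2, 3, 4, 6, 12, 23, 46, 69, 92, 138, 276.
Test each divisor d:
513^1 ≡ 513 (mod 554)
513^2 ≡ 19 (mod 554)
513^3 ≡ 329 (mod 554)
513^4 ≡ 361 (mod 554)
513^6 ≡ 211 (mod 554)
513^12 ≡ 201 (mod 554)
513^23 ≡ 1 (mod 554) ✓
Thus |⟨513⟩| = ord(513) = 23.
The index is φ(554) / ord(513) = 276 / 23 = 12.

12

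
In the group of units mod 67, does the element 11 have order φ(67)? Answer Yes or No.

Yes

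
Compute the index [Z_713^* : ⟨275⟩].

The order of 275 must divide φ(713) = φ(23·31) = (23−1)·(31−1) = 22·30 = 660 = 2^2 · 3 · 5 · 11.
Divisors of 660: 1, 2, 3, 4, 5, 6, 10, 11, 12, 15, 20, 22, 30, 33, 44, 55, 60, 66, 110, 132, 165, 220, 330, 660.
Compute 275^d (mod 713) for the divisors d until we hit 1:
275^1 ≡ 275 (mod 713)
275^2 ≡ 47 (mod 713)
275^3 ≡ 91 (mod 713)
275^4 ≡ 70 (mod 713)
275^5 ≡ 712 (mod 713)
275^6 ≡ 438 (mod 713)
275^10 ≡ 1 (mod 713) ✓
The order of 275 is 10, so the subgroup it generates has 10 elements.
Index = |(Z/713Z)^×| / |⟨275⟩| = 660 / 10 = 66.

66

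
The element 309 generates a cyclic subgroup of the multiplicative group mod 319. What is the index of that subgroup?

10

The order of 309 must divide φ(319) = φ(11·29) = (11−1)·(29−1) = 10·28 = 280 = 2^3 · 5 · 7.
Divisors of 280: 1, 2, 4, 5, 7, 8, 10, 14, 20, 28, 35, 40, 56, 70, 140, 280.
Compute 309^d (mod 319) for the divisors d until we hit 1:
309^1 ≡ 309 (mod 319)
309^2 ≡ 100 (mod 319)
309^4 ≡ 111 (mod 319)
309^5 ≡ 166 (mod 319)
309^7 ≡ 12 (mod 319)
309^8 ≡ 199 (mod 319)
309^10 ≡ 122 (mod 319)
309^14 ≡ 144 (mod 319)
309^20 ≡ 210 (mod 319)
309^28 ≡ 1 (mod 319) ✓
Thus |⟨309⟩| = ord(309) = 28.
The index is φ(319) / ord(309) = 280 / 28 = 10.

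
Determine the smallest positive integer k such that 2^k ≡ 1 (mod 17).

8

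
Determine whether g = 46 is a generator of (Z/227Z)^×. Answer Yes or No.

φ(227) = 227 − 1 = 226 = 2 · 113.
46 is a primitive root mod 227 iff 46^(φ(227)/q) ≢ 1 for every prime q | φ(227), i.e. q ∈ {2, 113}.
46^113 ≡ 226 (mod 227)  [q = 2: ≢ 1 ✓]
46^2 ≡ 73 (mod 227)  [q = 113: ≢ 1 ✓]
All checks pass, so 46 has order 226 and is a primitive root modulo 227.

Yes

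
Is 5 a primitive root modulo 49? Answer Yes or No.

Yes

φ(49) = φ(7^2) = 7·(7−1) = 42 = 2 · 3 · 7.
It suffices to check that the order of 5 is not a proper divisor of 42: compute 5^(42/q) for q ∈ {2, 3, 7}.
5^21 ≡ 48 (mod 49)  [q = 2: ≢ 1 ✓]
5^14 ≡ 18 (mod 49)  [q = 3: ≢ 1 ✓]
5^6 ≡ 43 (mod 49)  [q = 7: ≢ 1 ✓]
Every test exponent gives a nontrivial residue, hence 5 generates the full group.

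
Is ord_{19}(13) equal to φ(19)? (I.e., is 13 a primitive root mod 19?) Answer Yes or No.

Yes

φ(19) = 19 − 1 = 18 = 2 · 3^2.
Test 13^(18/q) mod 19 for each prime factor q of 18:
13^9 ≡ 18 (mod 19)  [q = 2: ≢ 1 ✓]
13^6 ≡ 11 (mod 19)  [q = 3: ≢ 1 ✓]
None equal 1, so ord_19(13) = 18: 13 is a primitive root.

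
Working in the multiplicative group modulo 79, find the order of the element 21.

13

ord(21) | φ(79) = 79 − 1 = 78 = 2 · 3 · 13.
Divisors of 78: 1, 2, 3, 6, 13, 26, 39, 78.
Evaluate successive powers at the divisors of 78:
21^1 ≡ 21
21^2 ≡ 46
21^3 ≡ 18
21^6 ≡ 8
21^13 ≡ 1
The smallest such exponent is 13, so the order of 21 is 13.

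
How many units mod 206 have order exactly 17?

16

φ(206) = φ(2)·φ(103) = 1·102 = 102 = 2 · 3 · 17.
Since (Z/206Z)^× is cyclic of order 102, the number of elements of order d is φ(d) when d | 102 and 0 otherwise.
17 | 102, and φ(17) = 17 − 1 = 16.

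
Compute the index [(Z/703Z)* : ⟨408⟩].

72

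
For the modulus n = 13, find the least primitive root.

φ(13) = 13 − 1 = 12 = 2^2 · 3.
Test candidates g = 2, 3, … against the prime factors q ∈ {2, 3} of φ(13): g is a generator iff g^(12/q) ≢ 1 for every such q.
g = 2: 2^6 ≡ 12; 2^4 ≡ 3 — none is 1, so 2 is a primitive root.
So 2 is the smallest generator of (Z/13Z)^×.

2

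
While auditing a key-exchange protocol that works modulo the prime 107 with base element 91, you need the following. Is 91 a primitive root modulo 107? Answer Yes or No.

φ(107) = 107 − 1 = 106 = 2 · 53.
It suffices to check that the order of 91 is not a proper divisor of 106: compute 91^(106/q) for q ∈ {2, 53}.
91^53 ≡ 106 (mod 107)  [q = 2: ≢ 1 ✓]
91^2 ≡ 42 (mod 107)  [q = 53: ≢ 1 ✓]
All checks pass, so 91 has order 106 and is a primitive root modulo 107.

Yes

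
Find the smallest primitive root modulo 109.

6

φ(109) = 109 − 1 = 108 = 2^2 · 3^3.
g is a primitive root iff g^(108/q) ≢ 1 (mod 109) for each prime q ∈ {2, 3}.
g = 2: 2^54 ≡ 108; 2^36 ≡ 1 — hits 1, so not a primitive root.
g = 3: 3^54 ≡ 1 — hits 1, so not a primitive root.
g = 4: 4^54 ≡ 1 — hits 1, so not a primitive root.
g = 5: 5^54 ≡ 1 — hits 1, so not a primitive root.
g = 6: 6^54 ≡ 108; 6^36 ≡ 63 — none is 1, so 6 is a primitive root.
So 6 is the smallest generator of (Z/109Z)^×.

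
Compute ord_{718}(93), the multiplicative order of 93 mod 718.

By Lagrange's theorem, ord_718(93) divides φ(718) = φ(2)·φ(359) = 1·358 = 358 = 2 · 179.
Divisors of 358: 1, 2, 179, 358.
Compute 93^d (mod 718) for the divisors d until we hit 1:
93^1 ≡ 93
93^2 ≡ 33
93^179 ≡ 717
93^358 ≡ 1
Hence ord(93) = 358.

358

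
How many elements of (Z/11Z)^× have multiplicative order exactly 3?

0

φ(11) = 11 − 1 = 10 = 2 · 5.
Since (Z/11Z)^× is cyclic of order 10, the number of elements of order d is φ(d) when d | 10 and 0 otherwise.
Here 10 is not a multiple of 3, so there are no elements of order 3.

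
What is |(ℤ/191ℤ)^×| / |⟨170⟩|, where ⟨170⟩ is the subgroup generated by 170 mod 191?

The order of 170 must divide φ(191) = 191 − 1 = 190 = 2 · 5 · 19.
Divisors of 190: 1, 2, 5, 10, 19, 38, 95, 190.
Check 170^d mod 191 for each divisor in increasing order:
170^1 ≡ 170 (mod 191)
170^2 ≡ 59 (mod 191)
170^5 ≡ 52 (mod 191)
170^10 ≡ 30 (mod 191)
170^19 ≡ 39 (mod 191)
170^38 ≡ 184 (mod 191)
170^95 ≡ 1 (mod 191) ✓
So ord_191(170) = 95, hence |⟨170⟩| = 95.
The index is φ(191) / ord(170) = 190 / 95 = 2.

2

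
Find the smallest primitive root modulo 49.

3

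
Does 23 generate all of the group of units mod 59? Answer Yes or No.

φ(59) = 59 − 1 = 58 = 2 · 29.
Test 23^(58/q) mod 59 for each prime factor q of 58:
23^29 ≡ 58 (mod 59)  [q = 2: ≢ 1 ✓]
23^2 ≡ 57 (mod 59)  [q = 29: ≢ 1 ✓]
All checks pass, so 23 has order 58 and is a primitive root modulo 59.

Yes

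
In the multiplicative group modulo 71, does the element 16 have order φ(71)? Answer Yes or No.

φ(71) = 71 − 1 = 70 = 2 · 5 · 7.
An element g generates (Z/71Z)^× iff g^(70/q) ≢ 1 (mod 71) for each prime q ∈ {2, 5, 7}.
16^35 ≡ 1 (mod 71)  [q = 2: ≡ 1 ✗]
16^14 ≡ 25 (mod 71)  [q = 5: ≢ 1 ✓]
16^10 ≡ 32 (mod 71)  [q = 7: ≢ 1 ✓]
Since 16^35 ≡ 1, the order of 16 divides 35 < 70, so 16 is not a primitive root.

No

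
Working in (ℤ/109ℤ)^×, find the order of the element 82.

The order of 82 must divide φ(109) = 109 − 1 = 108 = 2^2 · 3^3.
Divisors of 108: 1, 2, 3, 4, 6, 9, 12, 18, 27, 36, 54, 108.
Compute 82^d (mod 109) for the divisors d until we hit 1:
82^1 ≡ 82
82^2 ≡ 75
82^3 ≡ 46
82^4 ≡ 66
82^6 ≡ 45
82^9 ≡ 108
82^12 ≡ 63
82^18 ≡ 1
So ord_109(82) = 18.

18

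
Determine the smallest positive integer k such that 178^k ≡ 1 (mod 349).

58

The order of 178 must divide φ(349) = 349 − 1 = 348 = 2^2 · 3 · 29.
Divisors of 348: 1, 2, 3, 4, 6, 12, 29, 58, 87, 116, 174, 348.
Evaluate successive powers at the divisors of 348:
178^1 ≡ 178 (mod 349)
178^2 ≡ 274 (mod 349)
178^3 ≡ 261 (mod 349)
178^4 ≡ 41 (mod 349)
178^6 ≡ 66 (mod 349)
178^12 ≡ 168 (mod 349)
178^29 ≡ 348 (mod 349)
178^58 ≡ 1 (mod 349) ✓
Hence ord(178) = 58.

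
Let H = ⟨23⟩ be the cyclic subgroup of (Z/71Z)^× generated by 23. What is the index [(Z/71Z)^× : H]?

5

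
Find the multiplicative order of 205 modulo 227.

113

The order of 205 must divide φ(227) = 227 − 1 = 226 = 2 · 113.
Divisors of 226: 1, 2, 113, 226.
Check 205^d mod 227 for each divisor in increasing order:
205^1 ≡ 205 (mod 227)
205^2 ≡ 30 (mod 227)
205^113 ≡ 1 (mod 227) ✓
The smallest such exponent is 113, so the order of 205 is 113.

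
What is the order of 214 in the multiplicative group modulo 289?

16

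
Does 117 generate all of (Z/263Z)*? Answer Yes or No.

φ(263) = 263 − 1 = 262 = 2 · 131.
Test 117^(262/q) mod 263 for each prime factor q of 262:
117^131 ≡ 1 (mod 263)  [q = 2: ≡ 1 ✗]
117^2 ≡ 13 (mod 263)  [q = 131: ≢ 1 ✓]
117^131 ≡ 1 shows ord(117) | 131, strictly less than φ(263); not a primitive root.

No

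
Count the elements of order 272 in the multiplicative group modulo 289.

128

φ(289) = φ(17^2) = 17·(17−1) = 272 = 2^4 · 17.
Since (Z/289Z)^× is cyclic of order 272, the number of elements of order d is φ(d) when d | 272 and 0 otherwise.
272 = 2^4 · 17 divides 272, and φ(272) = 128.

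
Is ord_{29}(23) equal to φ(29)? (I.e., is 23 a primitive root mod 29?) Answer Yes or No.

No

φ(29) = 29 − 1 = 28 = 2^2 · 7.
It suffices to check that the order of 23 is not a proper divisor of 28: compute 23^(28/q) for q ∈ {2, 7}.
23^14 ≡ 1 (mod 29)  [q = 2: ≡ 1 ✗]
23^4 ≡ 20 (mod 29)  [q = 7: ≢ 1 ✓]
The check at q = 2 fails, so 23 generates a proper subgroup.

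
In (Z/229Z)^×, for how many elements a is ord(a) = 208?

0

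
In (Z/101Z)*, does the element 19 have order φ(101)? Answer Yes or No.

No

φ(101) = 101 − 1 = 100 = 2^2 · 5^2.
It suffices to check that the order of 19 is not a proper divisor of 100: compute 19^(100/q) for q ∈ {2, 5}.
19^50 ≡ 1 (mod 101)  [q = 2: ≡ 1 ✗]
19^20 ≡ 95 (mod 101)  [q = 5: ≢ 1 ✓]
19^50 ≡ 1 shows ord(19) | 50, strictly less than φ(101); not a primitive root.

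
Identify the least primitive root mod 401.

3

φ(401) = 401 − 1 = 400 = 2^4 · 5^2.
g is a primitive root iff g^(400/q) ≢ 1 (mod 401) for each prime q ∈ {2, 5}.
g = 2: 2^200 ≡ 1 — hits 1, so not a primitive root.
g = 3: 3^200 ≡ 400; 3^80 ≡ 72 — none is 1, so 3 is a primitive root.
So 3 is the smallest generator of (Z/401Z)^×.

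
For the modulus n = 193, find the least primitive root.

5

φ(193) = 193 − 1 = 192 = 2^6 · 3.
g is a primitive root iff g^(192/q) ≢ 1 (mod 193) for each prime q ∈ {2, 3}.
g = 2: 2^96 ≡ 1 — hits 1, so not a primitive root.
g = 3: 3^96 ≡ 1 — hits 1, so not a primitive root.
g = 4: 4^96 ≡ 1 — hits 1, so not a primitive root.
g = 5: 5^96 ≡ 192; 5^64 ≡ 84 — none is 1, so 5 is a primitive root.
The smallest primitive root modulo 193 is 5.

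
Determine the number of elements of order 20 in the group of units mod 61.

φ(61) = 61 − 1 = 60 = 2^2 · 3 · 5.
(Z/61Z)^× is cyclic (|G| = 60); a cyclic group of order m has exactly φ(d) elements of each order d | m, and none otherwise.
20 = 2^2 · 5 divides 60, and φ(20) = 8.

8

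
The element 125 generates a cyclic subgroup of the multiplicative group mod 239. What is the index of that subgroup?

Since 125 ∈ (Z/239Z)^×, its order divides φ(239) = 239 − 1 = 238 = 2 · 7 · 17.
Divisors of 238: 1, 2, 7, 14, 17, 34, 119, 238.
Evaluate successive powers at the divisors of 238:
125^1 ≡ 125 (mod 239)
125^2 ≡ 90 (mod 239)
125^7 ≡ 36 (mod 239)
125^14 ≡ 101 (mod 239)
125^17 ≡ 44 (mod 239)
125^34 ≡ 24 (mod 239)
125^119 ≡ 1 (mod 239) ✓
So ord_239(125) = 119, hence |⟨125⟩| = 119.
Index = |(Z/239Z)^×| / |⟨125⟩| = 238 / 119 = 2.

2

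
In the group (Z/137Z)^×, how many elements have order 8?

φ(137) = 137 − 1 = 136 = 2^3 · 17.
(Z/137Z)^× is cyclic (|G| = 136); a cyclic group of order m has exactly φ(d) elements of each order d | m, and none otherwise.
8 = 2^3 divides 136, and φ(8) = 4.

4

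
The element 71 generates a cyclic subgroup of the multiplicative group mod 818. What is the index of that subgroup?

8

ord(71) | φ(818) = φ(2)·φ(409) = 1·408 = 408 = 2^3 · 3 · 17.
Divisors of 408: 1, 2, 3, 4, 6, 8, 12, 17, 24, 34, 51, 68, 102, 136, 204, 408.
Evaluate successive powers at the divisors of 408:
71^1 ≡ 71 (mod 818)
71^2 ≡ 133 (mod 818)
71^3 ≡ 445 (mod 818)
71^4 ≡ 511 (mod 818)
71^6 ≡ 69 (mod 818)
71^8 ≡ 179 (mod 818)
71^12 ≡ 671 (mod 818)
71^17 ≡ 53 (mod 818)
71^24 ≡ 341 (mod 818)
71^34 ≡ 355 (mod 818)
71^51 ≡ 1 (mod 818) ✓
Thus |⟨71⟩| = ord(71) = 51.
The index is φ(818) / ord(71) = 408 / 51 = 8.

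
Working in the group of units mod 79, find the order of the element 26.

39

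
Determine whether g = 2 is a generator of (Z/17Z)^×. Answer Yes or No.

φ(17) = 17 − 1 = 16 = 2^4.
An element g generates (Z/17Z)^× iff g^(16/q) ≢ 1 (mod 17) for each prime q ∈ {2}.
2^8 ≡ 1 (mod 17)  [q = 2: ≡ 1 ✗]
2^8 ≡ 1 shows ord(2) | 8, strictly less than φ(17); not a primitive root.

No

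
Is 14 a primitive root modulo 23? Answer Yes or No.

φ(23) = 23 − 1 = 22 = 2 · 11.
14 is a primitive root mod 23 iff 14^(φ(23)/q) ≢ 1 for every prime q | φ(23), i.e. q ∈ {2, 11}.
14^11 ≡ 22 (mod 23)  [q = 2: ≢ 1 ✓]
14^2 ≡ 12 (mod 23)  [q = 11: ≢ 1 ✓]
All checks pass, so 14 has order 22 and is a primitive root modulo 23.

Yes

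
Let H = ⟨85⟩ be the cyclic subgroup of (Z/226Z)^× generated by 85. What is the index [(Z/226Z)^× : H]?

By Lagrange's theorem, ord_226(85) divides φ(226) = φ(2)·φ(113) = 1·112 = 112 = 2^4 · 7.
Divisors of 112: 1, 2, 4, 7, 8, 14, 16, 28, 56, 112.
Test each divisor d:
85^1 ≡ 85
85^2 ≡ 219
85^4 ≡ 49
85^7 ≡ 225
85^8 ≡ 141
85^14 ≡ 1
Thus |⟨85⟩| = ord(85) = 14.
[(Z/226Z)^× : ⟨85⟩] = 112/14 = 8.

8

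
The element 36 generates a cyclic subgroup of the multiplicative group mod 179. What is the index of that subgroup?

2

The order of 36 must divide φ(179) = 179 − 1 = 178 = 2 · 89.
Divisors of 178: 1, 2, 89, 178.
Compute 36^d (mod 179) for the divisors d until we hit 1:
36^1 ≡ 36 (mod 179)
36^2 ≡ 43 (mod 179)
36^89 ≡ 1 (mod 179) ✓
Thus |⟨36⟩| = ord(36) = 89.
[(Z/179Z)^× : ⟨36⟩] = 178/89 = 2.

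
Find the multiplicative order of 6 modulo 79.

By Lagrange's theorem, ord_79(6) divides φ(79) = 79 − 1 = 78 = 2 · 3 · 13.
Divisors of 78: 1, 2, 3, 6, 13, 26, 39, 78.
Test each divisor d:
6^1 ≡ 6 (mod 79)
6^2 ≡ 36 (mod 79)
6^3 ≡ 58 (mod 79)
6^6 ≡ 46 (mod 79)
6^13 ≡ 56 (mod 79)
6^26 ≡ 55 (mod 79)
6^39 ≡ 78 (mod 79)
6^78 ≡ 1 (mod 79) ✓
So ord_79(6) = 78.

78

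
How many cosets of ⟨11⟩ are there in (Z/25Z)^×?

ord(11) | φ(25) = φ(5^2) = 5·(5−1) = 20 = 2^2 · 5.
Divisors of 20: 1, 2, 4, 5, 10, 20.
Check 11^d mod 25 for each divisor in increasing order:
11^1 ≡ 11 (mod 25)
11^2 ≡ 21 (mod 25)
11^4 ≡ 16 (mod 25)
11^5 ≡ 1 (mod 25) ✓
So ord_25(11) = 5, hence |⟨11⟩| = 5.
The index is φ(25) / ord(11) = 20 / 5 = 4.

4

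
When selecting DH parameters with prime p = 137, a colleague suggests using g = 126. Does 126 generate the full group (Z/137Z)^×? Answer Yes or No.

No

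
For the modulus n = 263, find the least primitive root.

5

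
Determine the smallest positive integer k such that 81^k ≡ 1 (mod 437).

The order of 81 must divide φ(437) = φ(19·23) = (19−1)·(23−1) = 18·22 = 396 = 2^2 · 3^2 · 11.
Divisors of 396: 1, 2, 3, 4, 6, 9, 11, 12, 18, 22, 33, 36, 44, 66, 99, 132, 198, 396.
Test each divisor d:
81^1 ≡ 81 (mod 437)
81^2 ≡ 6 (mod 437)
81^3 ≡ 49 (mod 437)
81^4 ≡ 36 (mod 437)
81^6 ≡ 216 (mod 437)
81^9 ≡ 96 (mod 437)
81^11 ≡ 139 (mod 437)
81^12 ≡ 334 (mod 437)
81^18 ≡ 39 (mod 437)
81^22 ≡ 93 (mod 437)
81^33 ≡ 254 (mod 437)
81^36 ≡ 210 (mod 437)
81^44 ≡ 346 (mod 437)
81^66 ≡ 277 (mod 437)
81^99 ≡ 1 (mod 437) ✓
Hence ord(81) = 99.

99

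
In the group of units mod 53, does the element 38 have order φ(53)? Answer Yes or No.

No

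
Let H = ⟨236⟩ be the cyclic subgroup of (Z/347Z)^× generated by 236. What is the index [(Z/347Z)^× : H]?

2

The order of 236 must divide φ(347) = 347 − 1 = 346 = 2 · 173.
Divisors of 346: 1, 2, 173, 346.
Evaluate successive powers at the divisors of 346:
236^1 ≡ 236 (mod 347)
236^2 ≡ 176 (mod 347)
236^173 ≡ 1 (mod 347) ✓
The order of 236 is 173, so the subgroup it generates has 173 elements.
Index = |(Z/347Z)^×| / |⟨236⟩| = 346 / 173 = 2.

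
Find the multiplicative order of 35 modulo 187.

10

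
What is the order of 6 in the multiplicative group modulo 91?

ord(6) | φ(91) = φ(7·13) = (7−1)·(13−1) = 6·12 = 72 = 2^3 · 3^2.
Divisors of 72: 1, 2, 3, 4, 6, 8, 9, 12, 18, 24, 36, 72.
Test each divisor d:
6^1 ≡ 6 (mod 91)
6^2 ≡ 36 (mod 91)
6^3 ≡ 34 (mod 91)
6^4 ≡ 22 (mod 91)
6^6 ≡ 64 (mod 91)
6^8 ≡ 29 (mod 91)
6^9 ≡ 83 (mod 91)
6^12 ≡ 1 (mod 91) ✓
So ord_91(6) = 12.

12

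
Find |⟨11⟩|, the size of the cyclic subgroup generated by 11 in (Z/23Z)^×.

The order of 11 must divide φ(23) = 23 − 1 = 22 = 2 · 11.
Divisors of 22: 1, 2, 11, 22.
Test each divisor d:
11^1 ≡ 11 (mod 23)
11^2 ≡ 6 (mod 23)
11^11 ≡ 22 (mod 23)
11^22 ≡ 1 (mod 23) ✓
Hence ord(11) = 22.

22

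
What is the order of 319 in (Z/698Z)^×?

348

Since 319 ∈ (Z/698Z)^×, its order divides φ(698) = φ(2)·φ(349) = 1·348 = 348 = 2^2 · 3 · 29.
Divisors of 348: 1, 2, 3, 4, 6, 12, 29, 58, 87, 116, 174, 348.
Test each divisor d:
319^1 ≡ 319 (mod 698)
319^2 ≡ 551 (mod 698)
319^3 ≡ 571 (mod 698)
319^4 ≡ 669 (mod 698)
319^6 ≡ 75 (mod 698)
319^12 ≡ 41 (mod 698)
319^29 ≡ 509 (mod 698)
319^58 ≡ 123 (mod 698)
319^87 ≡ 485 (mod 698)
319^116 ≡ 471 (mod 698)
319^174 ≡ 697 (mod 698)
319^348 ≡ 1 (mod 698) ✓
The smallest such exponent is 348, so the order of 319 is 348.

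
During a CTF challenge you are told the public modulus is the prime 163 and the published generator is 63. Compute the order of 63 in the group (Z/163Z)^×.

162

By Lagrange's theorem, ord_163(63) divides φ(163) = 163 − 1 = 162 = 2 · 3^4.
Divisors of 162: 1, 2, 3, 6, 9, 18, 27, 54, 81, 162.
Check 63^d mod 163 for each divisor in increasing order:
63^1 ≡ 63 (mod 163)
63^2 ≡ 57 (mod 163)
63^3 ≡ 5 (mod 163)
63^6 ≡ 25 (mod 163)
63^9 ≡ 125 (mod 163)
63^18 ≡ 140 (mod 163)
63^27 ≡ 59 (mod 163)
63^54 ≡ 58 (mod 163)
63^81 ≡ 162 (mod 163)
63^162 ≡ 1 (mod 163) ✓
Hence ord(63) = 162.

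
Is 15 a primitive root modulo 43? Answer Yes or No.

No

φ(43) = 43 − 1 = 42 = 2 · 3 · 7.
It suffices to check that the order of 15 is not a proper divisor of 42: compute 15^(42/q) for q ∈ {2, 3, 7}.
15^21 ≡ 1 (mod 43)  [q = 2: ≡ 1 ✗]
15^14 ≡ 6 (mod 43)  [q = 3: ≢ 1 ✓]
15^6 ≡ 11 (mod 43)  [q = 7: ≢ 1 ✓]
Since 15^21 ≡ 1, the order of 15 divides 21 < 42, so 15 is not a primitive root.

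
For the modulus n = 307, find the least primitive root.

5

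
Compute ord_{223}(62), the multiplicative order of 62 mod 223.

111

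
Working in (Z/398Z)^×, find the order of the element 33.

By Lagrange's theorem, ord_398(33) divides φ(398) = φ(2)·φ(199) = 1·198 = 198 = 2 · 3^2 · 11.
Divisors of 198: 1, 2, 3, 6, 9, 11, 18, 22, 33, 66, 99, 198.
Compute 33^d (mod 398) for the divisors d until we hit 1:
33^1 ≡ 33 (mod 398)
33^2 ≡ 293 (mod 398)
33^3 ≡ 117 (mod 398)
33^6 ≡ 157 (mod 398)
33^9 ≡ 61 (mod 398)
33^11 ≡ 361 (mod 398)
33^18 ≡ 139 (mod 398)
33^22 ≡ 175 (mod 398)
33^33 ≡ 291 (mod 398)
33^66 ≡ 305 (mod 398)
33^99 ≡ 1 (mod 398) ✓
The smallest such exponent is 99, so the order of 33 is 99.

99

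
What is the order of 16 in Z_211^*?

ord(16) | φ(211) = 211 − 1 = 210 = 2 · 3 · 5 · 7.
Divisors of 210: 1, 2, 3, 5, 6, 7, 10, 14, 15, 21, 30, 35, 42, 70, 105, 210.
Compute 16^d (mod 211) for the divisors d until we hit 1:
16^1 ≡ 16 (mod 211)
16^2 ≡ 45 (mod 211)
16^3 ≡ 87 (mod 211)
16^5 ≡ 117 (mod 211)
16^6 ≡ 184 (mod 211)
16^7 ≡ 201 (mod 211)
16^10 ≡ 185 (mod 211)
16^14 ≡ 100 (mod 211)
16^15 ≡ 123 (mod 211)
16^21 ≡ 55 (mod 211)
16^30 ≡ 148 (mod 211)
16^35 ≡ 14 (mod 211)
16^42 ≡ 71 (mod 211)
16^70 ≡ 196 (mod 211)
16^105 ≡ 1 (mod 211) ✓
The smallest such exponent is 105, so the order of 16 is 105.

105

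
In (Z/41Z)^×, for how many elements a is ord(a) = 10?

4

φ(41) = 41 − 1 = 40 = 2^3 · 5.
In a cyclic group of order 40, there are φ(d) elements of order d for each divisor d of 40, and zero for non-divisors.
10 = 2 · 5 divides 40, and φ(10) = 4.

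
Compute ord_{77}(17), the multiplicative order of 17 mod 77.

ord(17) | φ(77) = φ(7·11) = (7−1)·(11−1) = 6·10 = 60 = 2^2 · 3 · 5.
Divisors of 60: 1, 2, 3, 4, 5, 6, 10, 12, 15, 20, 30, 60.
Compute 17^d (mod 77) for the divisors d until we hit 1:
17^1 ≡ 17
17^2 ≡ 58
17^3 ≡ 62
17^4 ≡ 53
17^5 ≡ 54
17^6 ≡ 71
17^10 ≡ 67
17^12 ≡ 36
17^15 ≡ 76
17^20 ≡ 23
17^30 ≡ 1
Therefore the multiplicative order of 17 modulo 77 is 30.

30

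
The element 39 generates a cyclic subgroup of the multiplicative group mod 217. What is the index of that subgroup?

12

By Lagrange's theorem, ord_217(39) divides φ(217) = φ(7·31) = (7−1)·(31−1) = 6·30 = 180 = 2^2 · 3^2 · 5.
Divisors of 180: 1, 2, 3, 4, 5, 6, 9, 10, 12, 15, 18, 20, 30, 36, 45, 60, 90, 180.
Test each divisor d:
39^1 ≡ 39
39^2 ≡ 2
39^3 ≡ 78
39^4 ≡ 4
39^5 ≡ 156
39^6 ≡ 8
39^9 ≡ 190
39^10 ≡ 32
39^12 ≡ 64
39^15 ≡ 1
Thus |⟨39⟩| = ord(39) = 15.
[(Z/217Z)^× : ⟨39⟩] = 180/15 = 12.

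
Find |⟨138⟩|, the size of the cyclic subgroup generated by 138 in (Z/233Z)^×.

232

Since 138 ∈ (Z/233Z)^×, its order divides φ(233) = 233 − 1 = 232 = 2^3 · 29.
Divisors of 232: 1, 2, 4, 8, 29, 58, 116, 232.
Test each divisor d:
138^1 ≡ 138
138^2 ≡ 171
138^4 ≡ 116
138^8 ≡ 175
138^29 ≡ 221
138^58 ≡ 144
138^116 ≡ 232
138^232 ≡ 1
The smallest such exponent is 232, so the order of 138 is 232.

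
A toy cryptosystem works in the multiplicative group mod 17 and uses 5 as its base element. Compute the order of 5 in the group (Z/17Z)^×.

Since 5 ∈ (Z/17Z)^×, its order divides φ(17) = 17 − 1 = 16 = 2^4.
Divisors of 16: 1, 2, 4, 8, 16.
Test each divisor d:
5^1 ≡ 5 (mod 17)
5^2 ≡ 8 (mod 17)
5^4 ≡ 13 (mod 17)
5^8 ≡ 16 (mod 17)
5^16 ≡ 1 (mod 17) ✓
Hence ord(5) = 16.

16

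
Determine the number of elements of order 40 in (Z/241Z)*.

φ(241) = 241 − 1 = 240 = 2^4 · 3 · 5.
Since (Z/241Z)^× is cyclic of order 240, the number of elements of order d is φ(d) when d | 240 and 0 otherwise.
40 = 2^3 · 5 divides 240, and φ(40) = 16.

16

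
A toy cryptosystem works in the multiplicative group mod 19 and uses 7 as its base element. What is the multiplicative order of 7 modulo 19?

By Lagrange's theorem, ord_19(7) divides φ(19) = 19 − 1 = 18 = 2 · 3^2.
Divisors of 18: 1, 2, 3, 6, 9, 18.
Test each divisor d:
7^1 ≡ 7 (mod 19)
7^2 ≡ 11 (mod 19)
7^3 ≡ 1 (mod 19) ✓
So ord_19(7) = 3.

3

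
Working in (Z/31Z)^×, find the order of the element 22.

The order of 22 must divide φ(31) = 31 − 1 = 30 = 2 · 3 · 5.
Divisors of 30: 1, 2, 3, 5, 6, 10, 15, 30.
Compute 22^d (mod 31) for the divisors d until we hit 1:
22^1 ≡ 22
22^2 ≡ 19
22^3 ≡ 15
22^5 ≡ 6
22^6 ≡ 8
22^10 ≡ 5
22^15 ≡ 30
22^30 ≡ 1
The smallest such exponent is 30, so the order of 22 is 30.

30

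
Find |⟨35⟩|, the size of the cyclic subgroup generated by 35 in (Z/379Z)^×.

378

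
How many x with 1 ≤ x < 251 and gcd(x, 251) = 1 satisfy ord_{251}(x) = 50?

20

φ(251) = 251 − 1 = 250 = 2 · 5^3.
Since (Z/251Z)^× is cyclic of order 250, the number of elements of order d is φ(d) when d | 250 and 0 otherwise.
50 = 2 · 5^2 divides 250, and φ(50) = 20.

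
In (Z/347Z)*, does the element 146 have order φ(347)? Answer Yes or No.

Yes

φ(347) = 347 − 1 = 346 = 2 · 173.
Test 146^(346/q) mod 347 for each prime factor q of 346:
146^173 ≡ 346 (mod 347)  [q = 2: ≢ 1 ✓]
146^2 ≡ 149 (mod 347)  [q = 173: ≢ 1 ✓]
None equal 1, so ord_347(146) = 346: 146 is a primitive root.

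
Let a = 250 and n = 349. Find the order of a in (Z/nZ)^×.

348

By Lagrange's theorem, ord_349(250) divides φ(349) = 349 − 1 = 348 = 2^2 · 3 · 29.
Divisors of 348: 1, 2, 3, 4, 6, 12, 29, 58, 87, 116, 174, 348.
Evaluate successive powers at the divisors of 348:
250^1 ≡ 250 (mod 349)
250^2 ≡ 29 (mod 349)
250^3 ≡ 270 (mod 349)
250^4 ≡ 143 (mod 349)
250^6 ≡ 308 (mod 349)
250^12 ≡ 285 (mod 349)
250^29 ≡ 325 (mod 349)
250^58 ≡ 227 (mod 349)
250^87 ≡ 136 (mod 349)
250^116 ≡ 226 (mod 349)
250^174 ≡ 348 (mod 349)
250^348 ≡ 1 (mod 349) ✓
The smallest such exponent is 348, so the order of 250 is 348.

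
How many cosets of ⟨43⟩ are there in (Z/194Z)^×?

4

The order of 43 must divide φ(194) = φ(2)·φ(97) = 1·96 = 96 = 2^5 · 3.
Divisors of 96: 1, 2, 3, 4, 6, 8, 12, 16, 24, 32, 48, 96.
Test each divisor d:
43^1 ≡ 43 (mod 194)
43^2 ≡ 103 (mod 194)
43^3 ≡ 161 (mod 194)
43^4 ≡ 133 (mod 194)
43^6 ≡ 119 (mod 194)
43^8 ≡ 35 (mod 194)
43^12 ≡ 193 (mod 194)
43^16 ≡ 61 (mod 194)
43^24 ≡ 1 (mod 194) ✓
The order of 43 is 24, so the subgroup it generates has 24 elements.
[(Z/194Z)^× : ⟨43⟩] = 96/24 = 4.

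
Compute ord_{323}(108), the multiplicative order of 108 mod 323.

By Lagrange's theorem, ord_323(108) divides φ(323) = φ(17·19) = (17−1)·(19−1) = 16·18 = 288 = 2^5 · 3^2.
Divisors of 288: 1, 2, 3, 4, 6, 8, 9, 12, 16, 18, 24, 32, 36, 48, 72, 96, 144, 288.
Compute 108^d (mod 323) for the divisors d until we hit 1:
108^1 ≡ 108
108^2 ≡ 36
108^3 ≡ 12
108^4 ≡ 4
108^6 ≡ 144
108^8 ≡ 16
108^9 ≡ 113
108^12 ≡ 64
108^16 ≡ 256
108^18 ≡ 172
108^24 ≡ 220
108^32 ≡ 290
108^36 ≡ 191
108^48 ≡ 273
108^72 ≡ 305
108^96 ≡ 239
108^144 ≡ 1
So ord_323(108) = 144.

144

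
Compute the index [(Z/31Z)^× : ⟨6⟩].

ord(6) | φ(31) = 31 − 1 = 30 = 2 · 3 · 5.
Divisors of 30: 1, 2, 3, 5, 6, 10, 15, 30.
Check 6^d mod 31 for each divisor in increasing order:
6^1 ≡ 6
6^2 ≡ 5
6^3 ≡ 30
6^5 ≡ 26
6^6 ≡ 1
Thus |⟨6⟩| = ord(6) = 6.
The index is φ(31) / ord(6) = 30 / 6 = 5.

5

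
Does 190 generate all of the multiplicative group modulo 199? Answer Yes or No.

Yes

φ(199) = 199 − 1 = 198 = 2 · 3^2 · 11.
It suffices to check that the order of 190 is not a proper divisor of 198: compute 190^(198/q) for q ∈ {2, 3, 11}.
190^99 ≡ 198 (mod 199)  [q = 2: ≢ 1 ✓]
190^66 ≡ 92 (mod 199)  [q = 3: ≢ 1 ✓]
190^18 ≡ 103 (mod 199)  [q = 11: ≢ 1 ✓]
None equal 1, so ord_199(190) = 198: 190 is a primitive root.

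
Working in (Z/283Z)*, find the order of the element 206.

ord(206) | φ(283) = 283 − 1 = 282 = 2 · 3 · 47.
Divisors of 282: 1, 2, 3, 6, 47, 94, 141, 282.
Evaluate successive powers at the divisors of 282:
206^1 ≡ 206 (mod 283)
206^2 ≡ 269 (mod 283)
206^3 ≡ 229 (mod 283)
206^6 ≡ 86 (mod 283)
206^47 ≡ 239 (mod 283)
206^94 ≡ 238 (mod 283)
206^141 ≡ 282 (mod 283)
206^282 ≡ 1 (mod 283) ✓
Therefore the multiplicative order of 206 modulo 283 is 282.

282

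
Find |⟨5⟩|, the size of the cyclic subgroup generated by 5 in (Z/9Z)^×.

Since 5 ∈ (Z/9Z)^×, its order divides φ(9) = φ(3^2) = 3·(3−1) = 6 = 2 · 3.
Divisors of 6: 1, 2, 3, 6.
Evaluate successive powers at the divisors of 6:
5^1 ≡ 5 (mod 9)
5^2 ≡ 7 (mod 9)
5^3 ≡ 8 (mod 9)
5^6 ≡ 1 (mod 9) ✓
So ord_9(5) = 6.

6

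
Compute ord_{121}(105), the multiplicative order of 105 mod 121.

110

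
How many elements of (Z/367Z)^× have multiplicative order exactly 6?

φ(367) = 367 − 1 = 366 = 2 · 3 · 61.
Since (Z/367Z)^× is cyclic of order 366, the number of elements of order d is φ(d) when d | 366 and 0 otherwise.
6 = 2 · 3 divides 366, and φ(6) = 2.

2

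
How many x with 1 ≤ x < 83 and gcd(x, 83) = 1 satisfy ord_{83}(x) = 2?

1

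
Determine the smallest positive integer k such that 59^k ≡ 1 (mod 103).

The order of 59 must divide φ(103) = 103 − 1 = 102 = 2 · 3 · 17.
Divisors of 102: 1, 2, 3, 6, 17, 34, 51, 102.
Evaluate successive powers at the divisors of 102:
59^1 ≡ 59 (mod 103)
59^2 ≡ 82 (mod 103)
59^3 ≡ 100 (mod 103)
59^6 ≡ 9 (mod 103)
59^17 ≡ 56 (mod 103)
59^34 ≡ 46 (mod 103)
59^51 ≡ 1 (mod 103) ✓
The smallest such exponent is 51, so the order of 59 is 51.

51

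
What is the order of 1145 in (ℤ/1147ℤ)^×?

180

The order of 1145 must divide φ(1147) = φ(31·37) = (31−1)·(37−1) = 30·36 = 1080 = 2^3 · 3^3 · 5.
Divisors of 1080: 1, 2, 3, 4, 5, 6, 8, 9, 10, 12, 15, 18, 20, 24, 27, 30, 36, 40, 45, 54, 60, 72, 90, 108, 120, 135, 180, 216, 270, 360, 540, 1080.
Evaluate successive powers at the divisors of 1080:
1145^1 ≡ 1145
1145^2 ≡ 4
1145^3 ≡ 1139
1145^4 ≡ 16
1145^5 ≡ 1115
1145^6 ≡ 64
1145^8 ≡ 256
1145^9 ≡ 635
1145^10 ≡ 1024
1145^12 ≡ 655
1145^15 ≡ 495
1145^18 ≡ 628
1145^20 ≡ 218
1145^24 ≡ 47
1145^27 ≡ 771
1145^30 ≡ 714
1145^36 ≡ 963
1145^40 ≡ 497
1145^45 ≡ 154
1145^54 ≡ 295
1145^60 ≡ 528
1145^72 ≡ 593
1145^90 ≡ 776
1145^108 ≡ 1000
1145^120 ≡ 63
1145^135 ≡ 216
1145^180 ≡ 1
Therefore the multiplicative order of 1145 modulo 1147 is 180.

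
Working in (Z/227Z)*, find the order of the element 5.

226

The order of 5 must divide φ(227) = 227 − 1 = 226 = 2 · 113.
Divisors of 226: 1, 2, 113, 226.
Test each divisor d:
5^1 ≡ 5
5^2 ≡ 25
5^113 ≡ 226
5^226 ≡ 1
Hence ord(5) = 226.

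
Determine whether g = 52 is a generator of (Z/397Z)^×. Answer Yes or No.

Yes

φ(397) = 397 − 1 = 396 = 2^2 · 3^2 · 11.
52 is a primitive root mod 397 iff 52^(φ(397)/q) ≢ 1 for every prime q | φ(397), i.e. q ∈ {2, 3, 11}.
52^198 ≡ 396 (mod 397)  [q = 2: ≢ 1 ✓]
52^132 ≡ 34 (mod 397)  [q = 3: ≢ 1 ✓]
52^36 ≡ 126 (mod 397)  [q = 11: ≢ 1 ✓]
None equal 1, so ord_397(52) = 396: 52 is a primitive root.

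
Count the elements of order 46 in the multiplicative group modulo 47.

22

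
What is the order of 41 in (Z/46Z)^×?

11

ord(41) | φ(46) = φ(2)·φ(23) = 1·22 = 22 = 2 · 11.
Divisors of 22: 1, 2, 11, 22.
Test each divisor d:
41^1 ≡ 41 (mod 46)
41^2 ≡ 25 (mod 46)
41^11 ≡ 1 (mod 46) ✓
Hence ord(41) = 11.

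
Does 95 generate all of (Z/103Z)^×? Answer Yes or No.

φ(103) = 103 − 1 = 102 = 2 · 3 · 17.
It suffices to check that the order of 95 is not a proper divisor of 102: compute 95^(102/q) for q ∈ {2, 3, 17}.
95^51 ≡ 102 (mod 103)  [q = 2: ≢ 1 ✓]
95^34 ≡ 1 (mod 103)  [q = 3: ≡ 1 ✗]
95^6 ≡ 9 (mod 103)  [q = 17: ≢ 1 ✓]
Since 95^34 ≡ 1, the order of 95 divides 34 < 102, so 95 is not a primitive root.

No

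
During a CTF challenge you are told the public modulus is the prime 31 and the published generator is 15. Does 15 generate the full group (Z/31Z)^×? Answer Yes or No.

No

φ(31) = 31 − 1 = 30 = 2 · 3 · 5.
It suffices to check that the order of 15 is not a proper divisor of 30: compute 15^(30/q) for q ∈ {2, 3, 5}.
15^15 ≡ 30 (mod 31)  [q = 2: ≢ 1 ✓]
15^10 ≡ 1 (mod 31)  [q = 3: ≡ 1 ✗]
15^6 ≡ 16 (mod 31)  [q = 5: ≢ 1 ✓]
The check at q = 3 fails, so 15 generates a proper subgroup.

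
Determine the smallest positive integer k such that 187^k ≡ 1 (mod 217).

6

ord(187) | φ(217) = φ(7·31) = (7−1)·(31−1) = 6·30 = 180 = 2^2 · 3^2 · 5.
Divisors of 180: 1, 2, 3, 4, 5, 6, 9, 10, 12, 15, 18, 20, 30, 36, 45, 60, 90, 180.
Test each divisor d:
187^1 ≡ 187
187^2 ≡ 32
187^3 ≡ 125
187^4 ≡ 156
187^5 ≡ 94
187^6 ≡ 1
Hence ord(187) = 6.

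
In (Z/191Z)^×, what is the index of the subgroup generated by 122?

5

Since 122 ∈ (Z/191Z)^×, its order divides φ(191) = 191 − 1 = 190 = 2 · 5 · 19.
Divisors of 190: 1, 2, 5, 10, 19, 38, 95, 190.
Check 122^d mod 191 for each divisor in increasing order:
122^1 ≡ 122
122^2 ≡ 177
122^5 ≡ 37
122^10 ≡ 32
122^19 ≡ 190
122^38 ≡ 1
So ord_191(122) = 38, hence |⟨122⟩| = 38.
The index is φ(191) / ord(122) = 190 / 38 = 5.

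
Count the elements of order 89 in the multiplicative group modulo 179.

φ(179) = 179 − 1 = 178 = 2 · 89.
In a cyclic group of order 178, there are φ(d) elements of order d for each divisor d of 178, and zero for non-divisors.
89 | 178, and φ(89) = 89 − 1 = 88.

88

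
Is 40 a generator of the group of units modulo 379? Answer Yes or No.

No

φ(379) = 379 − 1 = 378 = 2 · 3^3 · 7.
40 is a primitive root mod 379 iff 40^(φ(379)/q) ≢ 1 for every prime q | φ(379), i.e. q ∈ {2, 3, 7}.
40^189 ≡ 378 (mod 379)  [q = 2: ≢ 1 ✓]
40^126 ≡ 1 (mod 379)  [q = 3: ≡ 1 ✗]
40^54 ≡ 1 (mod 379)  [q = 7: ≡ 1 ✗]
40^126 ≡ 1 shows ord(40) | 126, strictly less than φ(379); not a primitive root.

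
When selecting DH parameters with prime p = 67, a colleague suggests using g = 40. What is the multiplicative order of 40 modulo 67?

By Lagrange's theorem, ord_67(40) divides φ(67) = 67 − 1 = 66 = 2 · 3 · 11.
Divisors of 66: 1, 2, 3, 6, 11, 22, 33, 66.
Test each divisor d:
40^1 ≡ 40
40^2 ≡ 59
40^3 ≡ 15
40^6 ≡ 24
40^11 ≡ 1
Hence ord(40) = 11.

11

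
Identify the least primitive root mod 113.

3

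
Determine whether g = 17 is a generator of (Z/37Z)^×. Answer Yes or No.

Yes

φ(37) = 37 − 1 = 36 = 2^2 · 3^2.
Test 17^(36/q) mod 37 for each prime factor q of 36:
17^18 ≡ 36 (mod 37)  [q = 2: ≢ 1 ✓]
17^12 ≡ 26 (mod 37)  [q = 3: ≢ 1 ✓]
All checks pass, so 17 has order 36 and is a primitive root modulo 37.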